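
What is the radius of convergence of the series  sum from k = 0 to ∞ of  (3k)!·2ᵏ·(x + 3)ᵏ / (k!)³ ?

R = 1/54

Ratio test: |a_{k+1}/a_k| = (3k+1)·(3k+2)·(3k+3)/(k+1)³ · 2 → 54 as k → ∞.
Convergence for |x + 3| · 54 < 1, i.e. |x + 3| < 1/54. So R = 1/54.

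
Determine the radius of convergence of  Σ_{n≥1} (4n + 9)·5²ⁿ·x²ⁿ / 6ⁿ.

The ratio of consecutive coefficients is [(4(n+1) + 9)/(4n + 9)] · 25/6 → 25/6.
Successive powers of x differ by 2, so the series converges when |x|² · 25/6 < 1, i.e. |x| < √(6/25). So R = √6/5.

R = √6/5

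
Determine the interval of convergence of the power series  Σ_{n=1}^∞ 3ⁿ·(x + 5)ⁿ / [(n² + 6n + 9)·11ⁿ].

[-26/3, -4/3]

By the ratio test, |a_{n+1}/a_n| = [(n² + 6n + 9)/((n+1)² + 6(n+1) + 9)] · 3/11 → 3/11.
Thus R = 1/(3/11) = 11/3.
At x = -4/3: absolute convergence follows by limit comparison with Σ 1/n².
When x = -26/3, the terms are on the order of 1/n², so the series converges absolutely by comparison with the p-series (p = 2 > 1).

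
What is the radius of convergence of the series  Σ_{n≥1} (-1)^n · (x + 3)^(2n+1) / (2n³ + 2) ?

R = 1

The ratio of consecutive coefficients is (2n³ + 2)/(2(n+1)³ + 2) → 1.
Since the exponent of (x + 3) increases by 2 each term, convergence requires |x + 3|² < 1, hence R = 1.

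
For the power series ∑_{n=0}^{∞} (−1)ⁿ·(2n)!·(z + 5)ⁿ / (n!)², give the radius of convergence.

R = 1/4

Apply the ratio test: |a_{n+1}| / |a_n| = (2n+1)·(2n+2)/(n+1)², which tends to 4 as n → ∞.
Hence the series converges for |z + 5| < 1/(4) = 1/4, so the radius of convergence is 1/4.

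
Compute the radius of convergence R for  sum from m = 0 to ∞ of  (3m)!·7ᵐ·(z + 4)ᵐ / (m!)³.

R = 1/189

The ratio of consecutive coefficients is (3m+1)·(3m+2)·(3m+3)/(m+1)³ · 7 → 189.
The series converges when 189 · |z + 4| < 1, giving R = 1/189.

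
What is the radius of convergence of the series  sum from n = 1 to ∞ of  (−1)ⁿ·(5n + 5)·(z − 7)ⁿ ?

R = 1

By the ratio test, |a_{n+1}/a_n| = (5(n+1) + 5)/(5n + 5) → 1.
Convergence for |z − 7| < 1, so R = 1.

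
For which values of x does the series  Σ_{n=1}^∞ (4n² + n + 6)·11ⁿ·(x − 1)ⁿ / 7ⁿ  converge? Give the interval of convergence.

By the ratio test, |a_{n+1}/a_n| = [(4(n+1)² + (n+1) + 6)/(4n² + n + 6)] · 11/7 → 11/7.
The series converges when 11/7 · |x − 1| < 1, giving R = 7/11.
Endpoint x = 18/11: the terms do not tend to 0, so the series diverges.
Check x = 4/11: the terms have absolute value of order n², which does not tend to 0, so the series diverges by the divergence test.

(4/11, 18/11)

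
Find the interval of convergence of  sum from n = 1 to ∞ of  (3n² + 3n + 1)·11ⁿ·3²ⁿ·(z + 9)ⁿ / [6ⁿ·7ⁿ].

(-311/33, -283/33)

By the ratio test, |a_{n+1}/a_n| = [(3(n+1)² + 3(n+1) + 1)/(3n² + 3n + 1)] · 11·9/(6·7) → 33/14.
Convergence for |z + 9| · 33/14 < 1, i.e. |z + 9| < 14/33. So R = 14/33.
Endpoint z = -283/33: the n-th term does not approach 0; divergence by the term test.
At z = -311/33: the n-th term does not approach 0; divergence by the term test.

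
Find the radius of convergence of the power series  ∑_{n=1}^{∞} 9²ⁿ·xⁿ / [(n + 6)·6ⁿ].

R = 2/27

By the ratio test, |a_{n+1}/a_n| = [(n + 6)/((n+1) + 6)] · 81/6 → 27/2.
The series converges when 27/2 · |x| < 1, giving R = 2/27.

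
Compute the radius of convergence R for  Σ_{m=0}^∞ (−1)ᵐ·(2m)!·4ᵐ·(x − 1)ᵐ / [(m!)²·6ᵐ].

R = 3/8

Ratio test: |a_{m+1}/a_m| = (2m+1)·(2m+2)/(m+1)² · 4/6 → 8/3 as m → ∞.
The series converges when 8/3 · |x − 1| < 1, giving R = 3/8.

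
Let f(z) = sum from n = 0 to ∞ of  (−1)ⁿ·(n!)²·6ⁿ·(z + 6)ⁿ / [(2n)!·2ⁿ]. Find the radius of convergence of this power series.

R = 4/3

Apply the ratio test: |a_{n+1}| / |a_n| = (n+1)²/[(2n+1)·(2n+2)] · 6/2, which tends to 3/4 as n → ∞.
The series converges when 3/4 · |z + 6| < 1, giving R = 4/3.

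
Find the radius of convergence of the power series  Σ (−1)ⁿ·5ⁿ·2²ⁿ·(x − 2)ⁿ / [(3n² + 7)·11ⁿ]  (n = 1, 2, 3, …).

By the ratio test, |a_{n+1}/a_n| = [(3n² + 7)/(3(n+1)² + 7)] · 5·4/11 → 20/11.
Thus R = 1/(20/11) = 11/20.

R = 11/20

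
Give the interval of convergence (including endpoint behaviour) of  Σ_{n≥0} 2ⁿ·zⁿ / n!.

The ratio of consecutive coefficients is 2 · 1/(n+1) → 0.
Since the limit is 0 < 1 for every z, the series converges on all of ℝ and R = ∞.

(−∞, ∞)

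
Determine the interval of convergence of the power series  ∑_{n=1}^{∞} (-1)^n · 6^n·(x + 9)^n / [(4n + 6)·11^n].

Ratio test: |a_{n+1}/a_n| = [(4n + 6)/(4(n+1) + 6)] · 6/11 → 6/11 as n → ∞.
Thus R = 1/(6/11) = 11/6.
At x = -43/6: an alternating series whose terms decrease to 0 in absolute value, so it converges by the Leibniz criterion.
Check x = -65/6: comparison with the harmonic series Σ 1/n shows the series diverges.

(-65/6, -43/6]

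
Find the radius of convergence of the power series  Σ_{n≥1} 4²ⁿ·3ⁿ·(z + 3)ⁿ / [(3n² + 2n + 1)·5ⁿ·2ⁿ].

Apply the ratio test: |a_{n+1}| / |a_n| = [(3n² + 2n + 1)/(3(n+1)² + 2(n+1) + 1)] · 16·3/(5·2), which tends to 24/5 as n → ∞.
The series converges when 24/5 · |z + 3| < 1, giving R = 5/24.

R = 5/24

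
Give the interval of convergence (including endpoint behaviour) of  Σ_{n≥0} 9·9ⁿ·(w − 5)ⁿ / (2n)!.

(−∞, ∞)

Ratio test: |a_{n+1}/a_n| = 9/9 · 9 · 1/[(2n+1)·(2n+2)] → 0 as n → ∞.
Since the limit is 0 < 1 for every w, the series converges on all of ℝ and R = ∞.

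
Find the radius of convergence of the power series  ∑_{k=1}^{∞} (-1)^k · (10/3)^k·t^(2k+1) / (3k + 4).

Apply the ratio test: |a_{k+1}| / |a_k| = [(3k + 4)/(3(k+1) + 4)] · 10/3, which tends to 10/3 as k → ∞.
Successive powers of t differ by 2, so the series converges when |t|² · 10/3 < 1, i.e. |t| < √(3/10). So R = √30/10.

R = √30/10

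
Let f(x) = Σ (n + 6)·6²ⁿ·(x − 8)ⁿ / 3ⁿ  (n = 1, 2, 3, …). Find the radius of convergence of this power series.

R = 1/12

The ratio of consecutive coefficients is [((n+1) + 6)/(n + 6)] · 36/3 → 12.
The series converges when 12 · |x − 8| < 1, giving R = 1/12.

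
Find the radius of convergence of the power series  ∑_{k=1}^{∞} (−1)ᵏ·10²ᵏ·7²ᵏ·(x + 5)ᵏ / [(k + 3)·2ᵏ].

R = 1/2450

By the ratio test, |a_{k+1}/a_k| = [(k + 3)/((k+1) + 3)] · 100·49/2 → 2450.
The series converges when 2450 · |x + 5| < 1, giving R = 1/2450.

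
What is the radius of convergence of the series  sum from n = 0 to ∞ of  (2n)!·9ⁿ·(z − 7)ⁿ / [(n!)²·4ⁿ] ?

R = 1/9

The ratio of consecutive coefficients is (2n+1)·(2n+2)/(n+1)² · 9/4 → 9.
Hence the series converges for |z − 7| < 1/(9) = 1/9, so the radius of convergence is 1/9.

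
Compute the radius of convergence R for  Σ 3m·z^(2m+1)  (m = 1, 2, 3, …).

R = 1

By the ratio test, |a_{m+1}/a_m| = 3(m+1)/3m → 1.
Successive powers of z differ by 2, so the series converges when |z|² · 1 < 1, i.e. |z| < √(1) = 1. So R = 1.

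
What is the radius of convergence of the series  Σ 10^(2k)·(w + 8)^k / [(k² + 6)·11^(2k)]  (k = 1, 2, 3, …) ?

Apply the ratio test: |a_{k+1}| / |a_k| = [(k² + 6)/((k+1)² + 6)] · 100/121, which tends to 100/121 as k → ∞.
Convergence for |w + 8| · 100/121 < 1, i.e. |w + 8| < 121/100. So R = 121/100.

R = 121/100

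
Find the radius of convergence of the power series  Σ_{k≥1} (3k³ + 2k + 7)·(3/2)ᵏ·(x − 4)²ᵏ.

R = √6/3

The ratio of consecutive coefficients is [(3(k+1)³ + 2(k+1) + 7)/(3k³ + 2k + 7)] · 3/2 → 3/2.
Successive powers of (x − 4) differ by 2, so the series converges when |x − 4|² · 3/2 < 1, i.e. |x − 4| < √(2/3). So R = √6/3.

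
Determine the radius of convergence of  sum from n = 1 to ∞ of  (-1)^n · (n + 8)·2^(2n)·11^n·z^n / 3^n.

By the ratio test, |a_{n+1}/a_n| = [((n+1) + 8)/(n + 8)] · 4·11/3 → 44/3.
Hence the series converges for |z| < 1/(44/3) = 3/44, so the radius of convergence is 3/44.

R = 3/44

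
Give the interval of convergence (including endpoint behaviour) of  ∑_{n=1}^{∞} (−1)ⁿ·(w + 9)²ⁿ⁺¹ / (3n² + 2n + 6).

The ratio of consecutive coefficients is (3n² + 2n + 6)/(3(n+1)² + 2(n+1) + 6) → 1.
Writing y = (w + 9)², the series in y has radius 1, so |w + 9| < √(1) = 1 and R = 1.
Check w = -8: the terms are on the order of 1/n², so the series converges absolutely by comparison with the p-series (p = 2 > 1).
Endpoint w = -10: absolute convergence follows by limit comparison with Σ 1/n².

[-10, -8]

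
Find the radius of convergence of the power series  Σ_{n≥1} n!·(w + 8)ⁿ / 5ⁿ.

R = 0

Ratio test: |a_{n+1}/a_n| = (n+1) · 1/5 → ∞ as n → ∞.
The ratio grows without bound, so the series diverges whenever (w + 8) ≠ 0; it converges only at w = -8. R = 0.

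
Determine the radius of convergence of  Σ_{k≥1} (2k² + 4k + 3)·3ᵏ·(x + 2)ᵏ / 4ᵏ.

R = 4/3

By the ratio test, |a_{k+1}/a_k| = [(2(k+1)² + 4(k+1) + 3)/(2k² + 4k + 3)] · 3/4 → 3/4.
The series converges when 3/4 · |x + 2| < 1, giving R = 4/3.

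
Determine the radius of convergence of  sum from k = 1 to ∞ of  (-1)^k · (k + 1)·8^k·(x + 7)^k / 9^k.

By the ratio test, |a_{k+1}/a_k| = [((k+1) + 1)/(k + 1)] · 8/9 → 8/9.
Thus R = 1/(8/9) = 9/8.

R = 9/8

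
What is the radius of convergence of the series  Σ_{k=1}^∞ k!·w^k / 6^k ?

R = 0

Ratio test: |a_{k+1}/a_k| = (k+1) · 1/6 → ∞ as k → ∞.
The terms grow without bound for any w ≠ 0, so R = 0 (convergence only at w = 0).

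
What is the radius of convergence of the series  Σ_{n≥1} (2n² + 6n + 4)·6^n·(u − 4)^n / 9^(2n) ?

R = 27/2

Apply the ratio test: |a_{n+1}| / |a_n| = [(2(n+1)² + 6(n+1) + 4)/(2n² + 6n + 4)] · 6/81, which tends to 2/27 as n → ∞.
Convergence for |u − 4| · 2/27 < 1, i.e. |u − 4| < 27/2. So R = 27/2.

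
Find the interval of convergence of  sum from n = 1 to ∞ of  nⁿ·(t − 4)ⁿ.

Applying the root test, |a_n|^(1/n) = n → ∞.
Since the n-th root of |a_n| is unbounded, the series converges only at t = 4; R = 0.

{4}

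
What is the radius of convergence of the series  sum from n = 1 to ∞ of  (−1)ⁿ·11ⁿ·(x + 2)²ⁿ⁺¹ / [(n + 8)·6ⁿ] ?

Ratio test: |a_{n+1}/a_n| = [(n + 8)/((n+1) + 8)] · 11/6 → 11/6 as n → ∞.
Writing y = (x + 2)², the series in y has radius 6/11, so |x + 2| < √(6/11) and R = √66/11.

R = √66/11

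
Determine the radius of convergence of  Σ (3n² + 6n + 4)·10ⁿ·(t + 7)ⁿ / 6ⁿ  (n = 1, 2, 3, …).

The ratio of consecutive coefficients is [(3(n+1)² + 6(n+1) + 4)/(3n² + 6n + 4)] · 10/6 → 5/3.
Thus R = 1/(5/3) = 3/5.

R = 3/5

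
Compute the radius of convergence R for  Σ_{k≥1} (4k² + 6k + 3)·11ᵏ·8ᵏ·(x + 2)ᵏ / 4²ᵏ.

R = 2/11

The ratio of consecutive coefficients is [(4(k+1)² + 6(k+1) + 3)/(4k² + 6k + 3)] · 11·8/16 → 11/2.
Thus R = 1/(11/2) = 2/11.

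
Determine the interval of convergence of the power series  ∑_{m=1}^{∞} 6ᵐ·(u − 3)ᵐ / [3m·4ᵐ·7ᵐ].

The ratio of consecutive coefficients is [3m/3(m+1)] · 6/(4·7) → 3/14.
Thus R = 1/(3/14) = 14/3.
Check u = 23/3: the terms behave like c/m; limit comparison with the harmonic series gives divergence.
Check u = -5/3: the terms alternate in sign and decrease monotonically to 0 in absolute value (size ~ c/m), so the alternating series test gives convergence.

[-5/3, 23/3)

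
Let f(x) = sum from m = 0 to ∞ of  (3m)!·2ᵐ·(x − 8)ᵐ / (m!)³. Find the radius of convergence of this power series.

Apply the ratio test: |a_{m+1}| / |a_m| = (3m+1)·(3m+2)·(3m+3)/(m+1)³ · 2, which tends to 54 as m → ∞.
The series converges when 54 · |x − 8| < 1, giving R = 1/54.

R = 1/54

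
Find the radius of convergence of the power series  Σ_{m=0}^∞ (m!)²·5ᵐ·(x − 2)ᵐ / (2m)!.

Ratio test: |a_{m+1}/a_m| = (m+1)²/[(2m+1)·(2m+2)] · 5 → 5/4 as m → ∞.
The series converges when 5/4 · |x − 2| < 1, giving R = 4/5.

R = 4/5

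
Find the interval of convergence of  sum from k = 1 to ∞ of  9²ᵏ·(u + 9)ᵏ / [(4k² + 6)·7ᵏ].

Ratio test: |a_{k+1}/a_k| = [(4k² + 6)/(4(k+1)² + 6)] · 81/7 → 81/7 as k → ∞.
Convergence for |u + 9| · 81/7 < 1, i.e. |u + 9| < 7/81. So R = 7/81.
Check u = -722/81: the series is dominated by a constant times Σ 1/k², which converges (p = 2 > 1).
Endpoint u = -736/81: the series is dominated by a constant times Σ 1/k², which converges (p = 2 > 1).

[-736/81, -722/81]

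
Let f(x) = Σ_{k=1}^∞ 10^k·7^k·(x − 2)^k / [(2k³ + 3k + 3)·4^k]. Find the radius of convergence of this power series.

R = 2/35

By the ratio test, |a_{k+1}/a_k| = [(2k³ + 3k + 3)/(2(k+1)³ + 3(k+1) + 3)] · 10·7/4 → 35/2.
The series converges when 35/2 · |x − 2| < 1, giving R = 2/35.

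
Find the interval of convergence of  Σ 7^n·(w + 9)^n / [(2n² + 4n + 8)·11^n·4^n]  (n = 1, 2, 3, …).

[-107/7, -19/7]

By the ratio test, |a_{n+1}/a_n| = [(2n² + 4n + 8)/(2(n+1)² + 4(n+1) + 8)] · 7/(11·4) → 7/44.
Convergence for |w + 9| · 7/44 < 1, i.e. |w + 9| < 44/7. So R = 44/7.
When w = -19/7, the terms are on the order of 1/n², so the series converges absolutely by comparison with the p-series (p = 2 > 1).
Check w = -107/7: the terms are on the order of 1/n², so the series converges absolutely by comparison with the p-series (p = 2 > 1).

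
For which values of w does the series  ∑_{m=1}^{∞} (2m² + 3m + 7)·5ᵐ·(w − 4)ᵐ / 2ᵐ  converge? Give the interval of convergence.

Apply the ratio test: |a_{m+1}| / |a_m| = [(2(m+1)² + 3(m+1) + 7)/(2m² + 3m + 7)] · 5/2, which tends to 5/2 as m → ∞.
Thus R = 1/(5/2) = 2/5.
When w = 22/5, the terms do not tend to 0, so the series diverges.
At w = 18/5: the terms do not tend to 0, so the series diverges.

(18/5, 22/5)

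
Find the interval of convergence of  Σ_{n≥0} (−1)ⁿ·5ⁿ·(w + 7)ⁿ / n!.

(−∞, ∞)

The ratio of consecutive coefficients is 5 · 1/(n+1) → 0.
Since the limit is 0 < 1 for every w, the series converges on all of ℝ and R = ∞.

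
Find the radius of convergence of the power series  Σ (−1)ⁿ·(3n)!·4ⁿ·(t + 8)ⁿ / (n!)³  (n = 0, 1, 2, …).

R = 1/108

The ratio of consecutive coefficients is (3n+1)·(3n+2)·(3n+3)/(n+1)³ · 4 → 108.
Thus R = 1/(108) = 1/108.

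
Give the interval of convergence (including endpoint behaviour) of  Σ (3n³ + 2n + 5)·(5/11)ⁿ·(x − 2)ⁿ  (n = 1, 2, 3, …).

(-1/5, 21/5)

The ratio of consecutive coefficients is [(3(n+1)³ + 2(n+1) + 5)/(3n³ + 2n + 5)] · 5/11 → 5/11.
Convergence for |x − 2| · 5/11 < 1, i.e. |x − 2| < 11/5. So R = 11/5.
Check x = 21/5: the terms do not tend to 0, so the series diverges.
At x = -1/5: the n-th term does not approach 0; divergence by the term test.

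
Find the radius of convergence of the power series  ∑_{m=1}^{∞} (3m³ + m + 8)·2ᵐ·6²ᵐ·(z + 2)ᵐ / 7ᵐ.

R = 7/72

The ratio of consecutive coefficients is [(3(m+1)³ + (m+1) + 8)/(3m³ + m + 8)] · 2·36/7 → 72/7.
Convergence for |z + 2| · 72/7 < 1, i.e. |z + 2| < 7/72. So R = 7/72.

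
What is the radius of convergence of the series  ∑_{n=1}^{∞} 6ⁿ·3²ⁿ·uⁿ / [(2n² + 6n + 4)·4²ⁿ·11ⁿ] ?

R = 88/27

Apply the ratio test: |a_{n+1}| / |a_n| = [(2n² + 6n + 4)/(2(n+1)² + 6(n+1) + 4)] · 6·9/(16·11), which tends to 27/88 as n → ∞.
The series converges when 27/88 · |u| < 1, giving R = 88/27.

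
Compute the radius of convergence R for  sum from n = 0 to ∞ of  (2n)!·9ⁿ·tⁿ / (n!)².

R = 1/36

Apply the ratio test: |a_{n+1}| / |a_n| = (2n+1)·(2n+2)/(n+1)² · 9, which tends to 36 as n → ∞.
Convergence for |t| · 36 < 1, i.e. |t| < 1/36. So R = 1/36.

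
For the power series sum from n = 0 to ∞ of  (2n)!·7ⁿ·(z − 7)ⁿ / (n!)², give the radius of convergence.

R = 1/28

By the ratio test, |a_{n+1}/a_n| = (2n+1)·(2n+2)/(n+1)² · 7 → 28.
Convergence for |z − 7| · 28 < 1, i.e. |z − 7| < 1/28. So R = 1/28.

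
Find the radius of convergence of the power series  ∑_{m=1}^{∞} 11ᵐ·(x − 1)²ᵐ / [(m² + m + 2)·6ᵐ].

The ratio of consecutive coefficients is [(m² + m + 2)/((m+1)² + (m+1) + 2)] · 11/6 → 11/6.
Writing y = (x − 1)², the series in y has radius 6/11, so |x − 1| < √(6/11) and R = √66/11.

R = √66/11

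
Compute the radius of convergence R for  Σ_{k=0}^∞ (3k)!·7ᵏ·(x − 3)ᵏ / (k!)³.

R = 1/189

By the ratio test, |a_{k+1}/a_k| = (3k+1)·(3k+2)·(3k+3)/(k+1)³ · 7 → 189.
Convergence for |x − 3| · 189 < 1, i.e. |x − 3| < 1/189. So R = 1/189.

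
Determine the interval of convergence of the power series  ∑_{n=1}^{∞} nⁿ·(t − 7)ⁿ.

{7}

Applying the root test, |a_n|^(1/n) = n → ∞.
Since the n-th root of |a_n| is unbounded, the series converges only at t = 7; R = 0.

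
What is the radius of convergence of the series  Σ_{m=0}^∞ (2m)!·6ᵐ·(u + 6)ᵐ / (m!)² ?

By the ratio test, |a_{m+1}/a_m| = (2m+1)·(2m+2)/(m+1)² · 6 → 24.
Hence the series converges for |u + 6| < 1/(24) = 1/24, so the radius of convergence is 1/24.

R = 1/24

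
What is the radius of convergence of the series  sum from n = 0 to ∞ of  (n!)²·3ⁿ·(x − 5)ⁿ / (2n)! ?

R = 4/3

Ratio test: |a_{n+1}/a_n| = (n+1)²/[(2n+1)·(2n+2)] · 3 → 3/4 as n → ∞.
Convergence for |x − 5| · 3/4 < 1, i.e. |x − 5| < 4/3. So R = 4/3.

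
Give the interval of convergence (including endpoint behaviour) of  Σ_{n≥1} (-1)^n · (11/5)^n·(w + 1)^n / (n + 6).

(-16/11, -6/11]

Apply the ratio test: |a_{n+1}| / |a_n| = [(n + 6)/((n+1) + 6)] · 11/5, which tends to 11/5 as n → ∞.
The series converges when 11/5 · |w + 1| < 1, giving R = 5/11.
Endpoint w = -6/11: convergence follows from the alternating series test (terms decrease monotonically to 0).
Endpoint w = -16/11: the terms are asymptotic to a nonzero constant times 1/n, so the series diverges by limit comparison with Σ 1/n.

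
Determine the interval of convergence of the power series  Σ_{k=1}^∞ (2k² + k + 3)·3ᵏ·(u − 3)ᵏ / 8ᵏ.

(1/3, 17/3)

Apply the ratio test: |a_{k+1}| / |a_k| = [(2(k+1)² + (k+1) + 3)/(2k² + k + 3)] · 3/8, which tends to 3/8 as k → ∞.
Convergence for |u − 3| · 3/8 < 1, i.e. |u − 3| < 8/3. So R = 8/3.
When u = 17/3, the k-th term does not approach 0; divergence by the term test.
Check u = 1/3: the terms do not tend to 0, so the series diverges.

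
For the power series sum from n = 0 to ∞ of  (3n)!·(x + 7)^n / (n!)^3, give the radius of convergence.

Apply the ratio test: |a_{n+1}| / |a_n| = (3n+1)·(3n+2)·(3n+3)/(n+1)³, which tends to 27 as n → ∞.
Thus R = 1/(27) = 1/27.

R = 1/27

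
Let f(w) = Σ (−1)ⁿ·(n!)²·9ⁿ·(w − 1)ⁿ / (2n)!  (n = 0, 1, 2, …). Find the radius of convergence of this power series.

Apply the ratio test: |a_{n+1}| / |a_n| = (n+1)²/[(2n+1)·(2n+2)] · 9, which tends to 9/4 as n → ∞.
Hence the series converges for |w − 1| < 1/(9/4) = 4/9, so the radius of convergence is 4/9.

R = 4/9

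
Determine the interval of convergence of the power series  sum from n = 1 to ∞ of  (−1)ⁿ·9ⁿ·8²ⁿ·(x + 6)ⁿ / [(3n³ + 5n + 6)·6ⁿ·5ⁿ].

The ratio of consecutive coefficients is [(3n³ + 5n + 6)/(3(n+1)³ + 5(n+1) + 6)] · 9·64/(6·5) → 96/5.
Thus R = 1/(96/5) = 5/96.
When x = -571/96, absolute convergence follows by limit comparison with Σ 1/n³.
At x = -581/96: absolute convergence follows by limit comparison with Σ 1/n³.

[-581/96, -571/96]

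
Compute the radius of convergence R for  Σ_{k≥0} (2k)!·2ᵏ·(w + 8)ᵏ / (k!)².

R = 1/8

The ratio of consecutive coefficients is (2k+1)·(2k+2)/(k+1)² · 2 → 8.
The series converges when 8 · |w + 8| < 1, giving R = 1/8.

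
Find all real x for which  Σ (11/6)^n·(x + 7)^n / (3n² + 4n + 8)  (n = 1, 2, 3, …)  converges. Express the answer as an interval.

[-83/11, -71/11]

The ratio of consecutive coefficients is [(3n² + 4n + 8)/(3(n+1)² + 4(n+1) + 8)] · 11/6 → 11/6.
The series converges when 11/6 · |x + 7| < 1, giving R = 6/11.
At x = -71/11: absolute convergence follows by limit comparison with Σ 1/n².
When x = -83/11, the terms are on the order of 1/n², so the series converges absolutely by comparison with the p-series (p = 2 > 1).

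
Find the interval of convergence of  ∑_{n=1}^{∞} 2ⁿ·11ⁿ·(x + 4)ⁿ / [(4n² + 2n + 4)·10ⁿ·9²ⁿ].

[-449/11, 361/11]

By the ratio test, |a_{n+1}/a_n| = [(4n² + 2n + 4)/(4(n+1)² + 2(n+1) + 4)] · 2·11/(10·81) → 11/405.
Thus R = 1/(11/405) = 405/11.
Endpoint x = 361/11: the series is dominated by a constant times Σ 1/n², which converges (p = 2 > 1).
When x = -449/11, the terms are on the order of 1/n², so the series converges absolutely by comparison with the p-series (p = 2 > 1).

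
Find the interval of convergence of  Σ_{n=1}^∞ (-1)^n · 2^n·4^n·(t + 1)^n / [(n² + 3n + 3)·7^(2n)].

[-57/8, 41/8]

Apply the ratio test: |a_{n+1}| / |a_n| = [(n² + 3n + 3)/((n+1)² + 3(n+1) + 3)] · 2·4/49, which tends to 8/49 as n → ∞.
The series converges when 8/49 · |t + 1| < 1, giving R = 49/8.
At t = 41/8: the series is dominated by a constant times Σ 1/n², which converges (p = 2 > 1).
At t = -57/8: the terms are on the order of 1/n², so the series converges absolutely by comparison with the p-series (p = 2 > 1).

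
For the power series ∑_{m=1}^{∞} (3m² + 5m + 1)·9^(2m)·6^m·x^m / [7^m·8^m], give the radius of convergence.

Apply the ratio test: |a_{m+1}| / |a_m| = [(3(m+1)² + 5(m+1) + 1)/(3m² + 5m + 1)] · 81·6/(7·8), which tends to 243/28 as m → ∞.
The series converges when 243/28 · |x| < 1, giving R = 28/243.

R = 28/243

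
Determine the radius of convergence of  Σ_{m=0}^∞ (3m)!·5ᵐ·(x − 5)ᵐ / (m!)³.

Ratio test: |a_{m+1}/a_m| = (3m+1)·(3m+2)·(3m+3)/(m+1)³ · 5 → 135 as m → ∞.
Convergence for |x − 5| · 135 < 1, i.e. |x − 5| < 1/135. So R = 1/135.

R = 1/135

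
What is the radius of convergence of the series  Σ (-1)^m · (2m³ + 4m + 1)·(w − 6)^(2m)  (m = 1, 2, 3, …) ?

R = 1

Apply the ratio test: |a_{m+1}| / |a_m| = (2(m+1)³ + 4(m+1) + 1)/(2m³ + 4m + 1), which tends to 1 as m → ∞.
Successive powers of (w − 6) differ by 2, so the series converges when |w − 6|² · 1 < 1, i.e. |w − 6| < √(1) = 1. So R = 1.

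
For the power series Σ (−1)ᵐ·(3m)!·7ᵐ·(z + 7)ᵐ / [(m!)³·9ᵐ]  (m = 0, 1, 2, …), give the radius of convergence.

Apply the ratio test: |a_{m+1}| / |a_m| = (3m+1)·(3m+2)·(3m+3)/(m+1)³ · 7/9, which tends to 21 as m → ∞.
Convergence for |z + 7| · 21 < 1, i.e. |z + 7| < 1/21. So R = 1/21.

R = 1/21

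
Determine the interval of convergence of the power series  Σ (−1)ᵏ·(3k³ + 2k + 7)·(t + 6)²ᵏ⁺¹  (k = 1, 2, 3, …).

By the ratio test, |a_{k+1}/a_k| = (3(k+1)³ + 2(k+1) + 7)/(3k³ + 2k + 7) → 1.
Successive powers of (t + 6) differ by 2, so the series converges when |t + 6|² · 1 < 1, i.e. |t + 6| < √(1) = 1. So R = 1.
At t = -5: the terms do not tend to 0, so the series diverges.
When t = -7, the k-th term does not approach 0; divergence by the term test.

(-7, -5)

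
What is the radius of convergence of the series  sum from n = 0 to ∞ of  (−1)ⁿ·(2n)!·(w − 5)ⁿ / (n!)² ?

The ratio of consecutive coefficients is (2n+1)·(2n+2)/(n+1)² → 4.
Thus R = 1/(4) = 1/4.

R = 1/4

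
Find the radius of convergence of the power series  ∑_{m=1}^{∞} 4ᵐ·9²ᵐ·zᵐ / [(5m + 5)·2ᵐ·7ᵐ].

R = 7/162

Apply the ratio test: |a_{m+1}| / |a_m| = [(5m + 5)/(5(m+1) + 5)] · 4·81/(2·7), which tends to 162/7 as m → ∞.
Hence the series converges for |z| < 1/(162/7) = 7/162, so the radius of convergence is 7/162.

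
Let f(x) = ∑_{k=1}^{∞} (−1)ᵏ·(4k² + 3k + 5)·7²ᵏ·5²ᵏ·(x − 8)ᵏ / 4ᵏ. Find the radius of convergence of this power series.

Apply the ratio test: |a_{k+1}| / |a_k| = [(4(k+1)² + 3(k+1) + 5)/(4k² + 3k + 5)] · 49·25/4, which tends to 1225/4 as k → ∞.
Convergence for |x − 8| · 1225/4 < 1, i.e. |x − 8| < 4/1225. So R = 4/1225.

R = 4/1225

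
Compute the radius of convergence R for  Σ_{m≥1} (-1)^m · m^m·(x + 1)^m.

Root test: |a_m|^(1/m) = m → ∞.
The root grows without bound, so R = 0 (convergence only at x = -1).

R = 0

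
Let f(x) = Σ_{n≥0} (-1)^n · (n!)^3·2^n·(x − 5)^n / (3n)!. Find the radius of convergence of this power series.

Apply the ratio test: |a_{n+1}| / |a_n| = (n+1)³/[(3n+1)·(3n+2)·(3n+3)] · 2, which tends to 2/27 as n → ∞.
The series converges when 2/27 · |x − 5| < 1, giving R = 27/2.

R = 27/2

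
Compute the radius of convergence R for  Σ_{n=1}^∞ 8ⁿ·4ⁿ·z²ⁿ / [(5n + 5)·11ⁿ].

R = √22/8

Ratio test: |a_{n+1}/a_n| = [(5n + 5)/(5(n+1) + 5)] · 8·4/11 → 32/11 as n → ∞.
Writing y = z², the series in y has radius 11/32, so |z| < √(11/32) and R = √22/8.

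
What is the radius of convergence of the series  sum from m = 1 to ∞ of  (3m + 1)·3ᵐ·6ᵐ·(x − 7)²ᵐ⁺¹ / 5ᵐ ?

Apply the ratio test: |a_{m+1}| / |a_m| = [(3(m+1) + 1)/(3m + 1)] · 3·6/5, which tends to 18/5 as m → ∞.
Successive powers of (x − 7) differ by 2, so the series converges when |x − 7|² · 18/5 < 1, i.e. |x − 7| < √(5/18). So R = √10/6.

R = √10/6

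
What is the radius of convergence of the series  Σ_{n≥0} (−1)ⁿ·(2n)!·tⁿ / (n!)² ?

By the ratio test, |a_{n+1}/a_n| = (2n+1)·(2n+2)/(n+1)² → 4.
Convergence for |t| · 4 < 1, i.e. |t| < 1/4. So R = 1/4.

R = 1/4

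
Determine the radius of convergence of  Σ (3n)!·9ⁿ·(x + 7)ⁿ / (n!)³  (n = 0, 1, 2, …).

R = 1/243

Ratio test: |a_{n+1}/a_n| = (3n+1)·(3n+2)·(3n+3)/(n+1)³ · 9 → 243 as n → ∞.
Convergence for |x + 7| · 243 < 1, i.e. |x + 7| < 1/243. So R = 1/243.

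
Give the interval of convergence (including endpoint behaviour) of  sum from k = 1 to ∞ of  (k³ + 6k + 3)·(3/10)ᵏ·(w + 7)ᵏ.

(-31/3, -11/3)

Ratio test: |a_{k+1}/a_k| = [((k+1)³ + 6(k+1) + 3)/(k³ + 6k + 3)] · 3/10 → 3/10 as k → ∞.
Hence the series converges for |w + 7| < 1/(3/10) = 10/3, so the radius of convergence is 10/3.
At w = -11/3: the terms do not tend to 0, so the series diverges.
Check w = -31/3: the terms have absolute value of order k³, which does not tend to 0, so the series diverges by the divergence test.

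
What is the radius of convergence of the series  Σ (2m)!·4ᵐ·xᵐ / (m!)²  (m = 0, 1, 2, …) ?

Apply the ratio test: |a_{m+1}| / |a_m| = (2m+1)·(2m+2)/(m+1)² · 4, which tends to 16 as m → ∞.
Hence the series converges for |x| < 1/(16) = 1/16, so the radius of convergence is 1/16.

R = 1/16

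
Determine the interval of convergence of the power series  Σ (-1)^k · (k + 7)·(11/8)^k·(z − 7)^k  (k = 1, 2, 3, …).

Ratio test: |a_{k+1}/a_k| = [((k+1) + 7)/(k + 7)] · 11/8 → 11/8 as k → ∞.
The series converges when 11/8 · |z − 7| < 1, giving R = 8/11.
Endpoint z = 85/11: the terms do not tend to 0, so the series diverges.
At z = 69/11: the terms do not tend to 0, so the series diverges.

(69/11, 85/11)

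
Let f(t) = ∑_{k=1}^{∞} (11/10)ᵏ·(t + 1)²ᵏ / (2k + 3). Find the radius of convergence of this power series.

R = √110/11

Apply the ratio test: |a_{k+1}| / |a_k| = [(2k + 3)/(2(k+1) + 3)] · 11/10, which tends to 11/10 as k → ∞.
Since the exponent of (t + 1) increases by 2 each term, convergence requires |t + 1|² < 10/11, hence R = √110/11.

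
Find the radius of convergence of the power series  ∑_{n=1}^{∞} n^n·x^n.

R = 0

Root test: |a_n|^(1/n) = n → ∞.
The root grows without bound, so R = 0 (convergence only at x = 0).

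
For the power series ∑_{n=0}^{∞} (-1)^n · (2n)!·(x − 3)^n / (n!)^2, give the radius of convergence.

By the ratio test, |a_{n+1}/a_n| = (2n+1)·(2n+2)/(n+1)² → 4.
Thus R = 1/(4) = 1/4.

R = 1/4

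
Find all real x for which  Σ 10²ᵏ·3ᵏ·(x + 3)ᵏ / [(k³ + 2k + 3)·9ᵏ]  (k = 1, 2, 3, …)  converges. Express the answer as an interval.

[-303/100, -297/100]

By the ratio test, |a_{k+1}/a_k| = [(k³ + 2k + 3)/((k+1)³ + 2(k+1) + 3)] · 100·3/9 → 100/3.
Thus R = 1/(100/3) = 3/100.
When x = -297/100, the terms are on the order of 1/k³, so the series converges absolutely by comparison with the p-series (p = 3 > 1).
Endpoint x = -303/100: the terms are on the order of 1/k³, so the series converges absolutely by comparison with the p-series (p = 3 > 1).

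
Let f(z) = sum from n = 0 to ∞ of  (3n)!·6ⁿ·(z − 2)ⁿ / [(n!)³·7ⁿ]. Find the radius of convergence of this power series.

R = 7/162

Apply the ratio test: |a_{n+1}| / |a_n| = (3n+1)·(3n+2)·(3n+3)/(n+1)³ · 6/7, which tends to 162/7 as n → ∞.
The series converges when 162/7 · |z − 2| < 1, giving R = 7/162.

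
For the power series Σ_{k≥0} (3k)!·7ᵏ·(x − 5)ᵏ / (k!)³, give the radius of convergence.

Ratio test: |a_{k+1}/a_k| = (3k+1)·(3k+2)·(3k+3)/(k+1)³ · 7 → 189 as k → ∞.
Convergence for |x − 5| · 189 < 1, i.e. |x − 5| < 1/189. So R = 1/189.

R = 1/189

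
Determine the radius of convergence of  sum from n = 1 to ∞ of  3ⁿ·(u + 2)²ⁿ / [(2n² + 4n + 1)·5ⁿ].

Ratio test: |a_{n+1}/a_n| = [(2n² + 4n + 1)/(2(n+1)² + 4(n+1) + 1)] · 3/5 → 3/5 as n → ∞.
Since the exponent of (u + 2) increases by 2 each term, convergence requires |u + 2|² < 5/3, hence R = √15/3.

R = √15/3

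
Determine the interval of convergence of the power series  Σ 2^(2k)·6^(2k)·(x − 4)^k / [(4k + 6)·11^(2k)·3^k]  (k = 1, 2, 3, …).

[71/48, 313/48)

By the ratio test, |a_{k+1}/a_k| = [(4k + 6)/(4(k+1) + 6)] · 4·36/(121·3) → 48/121.
The series converges when 48/121 · |x − 4| < 1, giving R = 121/48.
Endpoint x = 313/48: the terms behave like c/k; limit comparison with the harmonic series gives divergence.
When x = 71/48, the terms alternate in sign and decrease monotonically to 0 in absolute value (size ~ c/k), so the alternating series test gives convergence.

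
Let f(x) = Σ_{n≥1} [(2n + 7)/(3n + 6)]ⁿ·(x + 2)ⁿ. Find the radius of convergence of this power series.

R = 3/2

Applying the root test, |a_n|^(1/n) = (2n + 7)/(3n + 6) → 2/3.
Thus R = 1/(2/3) = 3/2.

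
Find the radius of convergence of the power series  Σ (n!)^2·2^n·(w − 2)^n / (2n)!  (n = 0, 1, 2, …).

R = 2

By the ratio test, |a_{n+1}/a_n| = (n+1)²/[(2n+1)·(2n+2)] · 2 → 1/2.
Thus R = 1/(1/2) = 2.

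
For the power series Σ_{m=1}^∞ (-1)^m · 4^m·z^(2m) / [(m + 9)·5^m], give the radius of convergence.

R = √5/2

By the ratio test, |a_{m+1}/a_m| = [(m + 9)/((m+1) + 9)] · 4/5 → 4/5.
Since the exponent of z increases by 2 each term, convergence requires |z|² < 5/4, hence R = √5/2.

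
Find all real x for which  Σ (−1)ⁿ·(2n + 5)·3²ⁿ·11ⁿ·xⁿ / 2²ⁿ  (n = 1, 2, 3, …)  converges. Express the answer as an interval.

(-4/99, 4/99)

By the ratio test, |a_{n+1}/a_n| = [(2(n+1) + 5)/(2n + 5)] · 9·11/4 → 99/4.
Thus R = 1/(99/4) = 4/99.
Check x = 4/99: the n-th term does not approach 0; divergence by the term test.
When x = -4/99, the terms have absolute value of order n, which does not tend to 0, so the series diverges by the divergence test.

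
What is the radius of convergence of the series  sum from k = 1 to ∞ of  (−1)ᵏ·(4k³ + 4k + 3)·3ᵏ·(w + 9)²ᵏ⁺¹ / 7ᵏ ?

Apply the ratio test: |a_{k+1}| / |a_k| = [(4(k+1)³ + 4(k+1) + 3)/(4k³ + 4k + 3)] · 3/7, which tends to 3/7 as k → ∞.
Since the exponent of (w + 9) increases by 2 each term, convergence requires |w + 9|² < 7/3, hence R = √21/3.

R = √21/3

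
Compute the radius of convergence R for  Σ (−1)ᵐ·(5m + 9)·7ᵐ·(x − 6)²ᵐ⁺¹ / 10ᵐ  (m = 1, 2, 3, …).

Apply the ratio test: |a_{m+1}| / |a_m| = [(5(m+1) + 9)/(5m + 9)] · 7/10, which tends to 7/10 as m → ∞.
Successive powers of (x − 6) differ by 2, so the series converges when |x − 6|² · 7/10 < 1, i.e. |x − 6| < √(10/7). So R = √70/7.

R = √70/7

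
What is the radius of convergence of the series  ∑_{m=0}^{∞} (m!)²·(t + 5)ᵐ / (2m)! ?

R = 4

The ratio of consecutive coefficients is (m+1)²/[(2m+1)·(2m+2)] → 1/4.
Convergence for |t + 5| · 1/4 < 1, i.e. |t + 5| < 4. So R = 4.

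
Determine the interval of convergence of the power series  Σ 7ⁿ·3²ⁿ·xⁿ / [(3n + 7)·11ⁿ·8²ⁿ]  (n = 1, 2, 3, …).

[-704/63, 704/63)

Ratio test: |a_{n+1}/a_n| = [(3n + 7)/(3(n+1) + 7)] · 7·9/(11·64) → 63/704 as n → ∞.
Thus R = 1/(63/704) = 704/63.
When x = 704/63, the terms behave like c/n; limit comparison with the harmonic series gives divergence.
Check x = -704/63: the terms alternate in sign and decrease monotonically to 0 in absolute value (size ~ c/n), so the alternating series test gives convergence.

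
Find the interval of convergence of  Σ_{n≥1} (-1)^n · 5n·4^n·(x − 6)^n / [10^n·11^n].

(-43/2, 67/2)

The ratio of consecutive coefficients is [5(n+1)/5n] · 4/(10·11) → 2/55.
Convergence for |x − 6| · 2/55 < 1, i.e. |x − 6| < 55/2. So R = 55/2.
Endpoint x = 67/2: the terms have absolute value of order n, which does not tend to 0, so the series diverges by the divergence test.
When x = -43/2, the n-th term does not approach 0; divergence by the term test.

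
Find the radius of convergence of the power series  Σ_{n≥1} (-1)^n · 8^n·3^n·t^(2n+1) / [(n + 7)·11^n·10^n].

By the ratio test, |a_{n+1}/a_n| = [(n + 7)/((n+1) + 7)] · 8·3/(11·10) → 12/55.
Since the exponent of t increases by 2 each term, convergence requires |t|² < 55/12, hence R = √165/6.

R = √165/6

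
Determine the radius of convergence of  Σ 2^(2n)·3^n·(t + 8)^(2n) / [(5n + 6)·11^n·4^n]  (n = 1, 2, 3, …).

R = √33/3

The ratio of consecutive coefficients is [(5n + 6)/(5(n+1) + 6)] · 4·3/(11·4) → 3/11.
Writing y = (t + 8)², the series in y has radius 11/3, so |t + 8| < √(11/3) and R = √33/3.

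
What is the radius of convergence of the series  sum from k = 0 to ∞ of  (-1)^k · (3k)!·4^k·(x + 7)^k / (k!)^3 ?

R = 1/108

Apply the ratio test: |a_{k+1}| / |a_k| = (3k+1)·(3k+2)·(3k+3)/(k+1)³ · 4, which tends to 108 as k → ∞.
Thus R = 1/(108) = 1/108.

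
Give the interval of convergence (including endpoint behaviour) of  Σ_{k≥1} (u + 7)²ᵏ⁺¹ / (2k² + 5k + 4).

[-8, -6]

By the ratio test, |a_{k+1}/a_k| = (2k² + 5k + 4)/(2(k+1)² + 5(k+1) + 4) → 1.
Successive powers of (u + 7) differ by 2, so the series converges when |u + 7|² · 1 < 1, i.e. |u + 7| < √(1) = 1. So R = 1.
At u = -6: the terms are on the order of 1/k², so the series converges absolutely by comparison with the p-series (p = 2 > 1).
Check u = -8: the terms are on the order of 1/k², so the series converges absolutely by comparison with the p-series (p = 2 > 1).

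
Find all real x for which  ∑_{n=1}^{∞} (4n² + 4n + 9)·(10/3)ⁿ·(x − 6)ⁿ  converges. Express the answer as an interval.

By the ratio test, |a_{n+1}/a_n| = [(4(n+1)² + 4(n+1) + 9)/(4n² + 4n + 9)] · 10/3 → 10/3.
Thus R = 1/(10/3) = 3/10.
Check x = 63/10: the terms have absolute value of order n², which does not tend to 0, so the series diverges by the divergence test.
At x = 57/10: the terms have absolute value of order n², which does not tend to 0, so the series diverges by the divergence test.

(57/10, 63/10)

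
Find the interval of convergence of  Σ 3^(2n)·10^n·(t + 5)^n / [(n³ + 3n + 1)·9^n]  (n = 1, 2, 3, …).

By the ratio test, |a_{n+1}/a_n| = [(n³ + 3n + 1)/((n+1)³ + 3(n+1) + 1)] · 9·10/9 → 10.
Thus R = 1/(10) = 1/10.
When t = -49/10, the terms are on the order of 1/n³, so the series converges absolutely by comparison with the p-series (p = 3 > 1).
Endpoint t = -51/10: absolute convergence follows by limit comparison with Σ 1/n³.

[-51/10, -49/10]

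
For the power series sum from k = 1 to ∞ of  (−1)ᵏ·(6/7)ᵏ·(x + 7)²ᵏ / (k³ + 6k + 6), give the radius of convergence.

R = √42/6

Apply the ratio test: |a_{k+1}| / |a_k| = [(k³ + 6k + 6)/((k+1)³ + 6(k+1) + 6)] · 6/7, which tends to 6/7 as k → ∞.
Successive powers of (x + 7) differ by 2, so the series converges when |x + 7|² · 6/7 < 1, i.e. |x + 7| < √(7/6). So R = √42/6.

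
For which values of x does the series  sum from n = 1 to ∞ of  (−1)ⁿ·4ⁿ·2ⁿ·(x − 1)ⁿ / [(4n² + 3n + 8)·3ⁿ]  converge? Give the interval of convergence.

Apply the ratio test: |a_{n+1}| / |a_n| = [(4n² + 3n + 8)/(4(n+1)² + 3(n+1) + 8)] · 4·2/3, which tends to 8/3 as n → ∞.
Thus R = 1/(8/3) = 3/8.
Endpoint x = 11/8: absolute convergence follows by limit comparison with Σ 1/n².
When x = 5/8, absolute convergence follows by limit comparison with Σ 1/n².

[5/8, 11/8]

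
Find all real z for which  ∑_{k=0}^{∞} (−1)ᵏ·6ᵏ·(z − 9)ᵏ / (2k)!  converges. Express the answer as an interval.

The ratio of consecutive coefficients is 6 · 1/[(2k+1)·(2k+2)] → 0.
Since the limit is 0 < 1 for every z, the series converges on all of ℝ and R = ∞.

(−∞, ∞)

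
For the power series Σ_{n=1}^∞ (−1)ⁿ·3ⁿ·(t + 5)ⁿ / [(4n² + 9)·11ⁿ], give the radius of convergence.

The ratio of consecutive coefficients is [(4n² + 9)/(4(n+1)² + 9)] · 3/11 → 3/11.
Thus R = 1/(3/11) = 11/3.

R = 11/3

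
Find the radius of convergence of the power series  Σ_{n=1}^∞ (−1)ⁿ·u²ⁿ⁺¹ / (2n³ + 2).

R = 1

By the ratio test, |a_{n+1}/a_n| = (2n³ + 2)/(2(n+1)³ + 2) → 1.
Since the exponent of u increases by 2 each term, convergence requires |u|² < 1, hence R = 1.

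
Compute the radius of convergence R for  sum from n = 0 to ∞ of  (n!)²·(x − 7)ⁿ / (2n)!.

The ratio of consecutive coefficients is (n+1)²/[(2n+1)·(2n+2)] → 1/4.
Hence the series converges for |x − 7| < 1/(1/4) = 4, so the radius of convergence is 4.

R = 4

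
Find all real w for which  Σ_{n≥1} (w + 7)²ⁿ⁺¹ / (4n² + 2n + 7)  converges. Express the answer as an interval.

[-8, -6]

Ratio test: |a_{n+1}/a_n| = (4n² + 2n + 7)/(4(n+1)² + 2(n+1) + 7) → 1 as n → ∞.
Writing y = (w + 7)², the series in y has radius 1, so |w + 7| < √(1) = 1 and R = 1.
Endpoint w = -6: the series is dominated by a constant times Σ 1/n², which converges (p = 2 > 1).
Endpoint w = -8: the terms are on the order of 1/n², so the series converges absolutely by comparison with the p-series (p = 2 > 1).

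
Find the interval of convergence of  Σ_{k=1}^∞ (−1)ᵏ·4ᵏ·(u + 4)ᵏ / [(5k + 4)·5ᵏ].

(-21/4, -11/4]

The ratio of consecutive coefficients is [(5k + 4)/(5(k+1) + 4)] · 4/5 → 4/5.
The series converges when 4/5 · |u + 4| < 1, giving R = 5/4.
At u = -11/4: the terms alternate in sign and decrease monotonically to 0 in absolute value (size ~ c/k), so the alternating series test gives convergence.
Check u = -21/4: the terms behave like c/k; limit comparison with the harmonic series gives divergence.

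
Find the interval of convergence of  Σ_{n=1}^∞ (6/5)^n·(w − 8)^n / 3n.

Ratio test: |a_{n+1}/a_n| = [3n/3(n+1)] · 6/5 → 6/5 as n → ∞.
Thus R = 1/(6/5) = 5/6.
Endpoint w = 53/6: the terms behave like c/n; limit comparison with the harmonic series gives divergence.
Check w = 43/6: the terms alternate in sign and decrease monotonically to 0 in absolute value (size ~ c/n), so the alternating series test gives convergence.

[43/6, 53/6)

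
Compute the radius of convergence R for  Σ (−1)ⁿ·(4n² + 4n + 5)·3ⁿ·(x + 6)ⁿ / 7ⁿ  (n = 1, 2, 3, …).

The ratio of consecutive coefficients is [(4(n+1)² + 4(n+1) + 5)/(4n² + 4n + 5)] · 3/7 → 3/7.
The series converges when 3/7 · |x + 6| < 1, giving R = 7/3.

R = 7/3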